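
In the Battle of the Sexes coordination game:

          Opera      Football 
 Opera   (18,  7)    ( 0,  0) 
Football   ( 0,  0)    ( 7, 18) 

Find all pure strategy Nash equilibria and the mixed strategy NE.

Pure NE: (Opera, Opera) and (Football, Football); Mixed NE: p = 0.72, q = 0.28

Work:
Check pure NE:
(Opera, Opera): (18, 7) - no unilateral deviation beneficial
(Football, Football): (7, 18) - no unilateral deviation beneficial
Mixed NE: P1 plays Opera with p = 0.72, P2 plays Opera with q = 0.28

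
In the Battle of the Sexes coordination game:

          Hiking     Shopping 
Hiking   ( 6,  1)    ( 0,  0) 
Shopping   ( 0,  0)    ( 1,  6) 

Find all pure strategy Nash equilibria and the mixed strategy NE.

Pure NE: (Hiking, Hiking) and (Shopping, Shopping); Mixed NE: p = 0.8571, q = 0.1429

Work:
Check pure NE:
(Hiking, Hiking): (6, 1) - no unilateral deviation beneficial
(Shopping, Shopping): (1, 6) - no unilateral deviation beneficial
Mixed NE: P1 plays Hiking with p = 0.8571, P2 plays Hiking with q = 0.1429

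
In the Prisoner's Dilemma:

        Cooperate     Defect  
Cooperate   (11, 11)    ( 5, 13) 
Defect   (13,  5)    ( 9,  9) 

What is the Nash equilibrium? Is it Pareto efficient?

(Defect, Defect) is NE; not Pareto efficient

Work:
Defect dominates Cooperate for both players:
If P2 cooperates: Defect (13) > Cooperate (11)
If P2 defects: Defect (9) > Cooperate (5)
NE: (Defect, Defect) with payoff (9, 9)
But (Cooperate, Cooperate) = (11, 11) Pareto dominates (9, 9)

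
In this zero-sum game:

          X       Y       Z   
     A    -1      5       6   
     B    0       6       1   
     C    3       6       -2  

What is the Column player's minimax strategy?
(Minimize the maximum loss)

Column should play X, value = 3

Work:
Column player minimizes Row's maximum payoff:
Column X: max payoff to Row = 3
Column Y: max payoff to Row = 6
Column Z: max payoff to Row = 6
Minimum is 3, achieved by column X.
Minimax strategy: X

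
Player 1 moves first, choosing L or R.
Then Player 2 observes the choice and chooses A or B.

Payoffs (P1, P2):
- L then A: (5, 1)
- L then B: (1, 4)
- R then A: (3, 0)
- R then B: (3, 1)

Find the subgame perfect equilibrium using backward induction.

P1 plays R, P2 plays B after L and B after R; Payoff (3, 1)

Work:
Backward induction:
After L: P2 chooses B → P1 gets 1
After R: P2 chooses B → P1 gets 3
P1 chooses R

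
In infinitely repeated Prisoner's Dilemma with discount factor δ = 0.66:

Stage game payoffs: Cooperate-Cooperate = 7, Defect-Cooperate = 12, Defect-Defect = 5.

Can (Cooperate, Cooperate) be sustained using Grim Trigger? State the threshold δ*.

δ* = 0.7143; since δ = 0.66 < 0.7143, cooperation cannot be sustained

Work:
For Grim Trigger:
Cooperate forever: 7/(1-δ)
Defect then punished: 12 + 5·δ/(1-δ)
Need: 7/(1-δ) ≥ 12 + 5·δ/(1-δ)
Solving: δ ≥ (T-R)/(T-P) = (12-7)/(12-5) = 0.7143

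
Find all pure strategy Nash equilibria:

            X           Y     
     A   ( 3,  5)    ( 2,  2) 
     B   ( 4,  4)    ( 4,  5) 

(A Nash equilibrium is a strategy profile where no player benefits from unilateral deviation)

Nash equilibrium: (B, Y)

Work:
Best responses:
  P1 vs X: payoffs [3, 4] → best response B (payoff 4)
  P1 vs Y: payoffs [2, 4] → best response B (payoff 4)
  P2 vs A: payoffs [5, 2] → best response X (payoff 5)
  P2 vs B: payoffs [4, 5] → best response Y (payoff 5)
Mutual best responses: (B,Y) → Nash equilibria.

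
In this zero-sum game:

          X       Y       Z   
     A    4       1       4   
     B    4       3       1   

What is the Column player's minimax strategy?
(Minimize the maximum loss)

Column should play Y, value = 3

Work:
Column player minimizes Row's maximum payoff:
Column X: max payoff to Row = 4
Column Y: max payoff to Row = 3
Column Z: max payoff to Row = 4
Minimum is 3, achieved by column Y.
Minimax strategy: Y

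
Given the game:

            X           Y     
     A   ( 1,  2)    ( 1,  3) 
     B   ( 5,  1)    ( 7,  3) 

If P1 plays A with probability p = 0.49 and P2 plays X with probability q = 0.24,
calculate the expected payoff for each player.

E[P1] = 3.8152, E[P2] = 2.6376

Work:
E[P1] = p·q·π₁(A,X) + p·(1-q)·π₁(A,Y) + (1-p)·q·π₁(B,X) + (1-p)·(1-q)·π₁(B,Y)
= 0.49·0.24·1 + 0.49·0.76·1 + 0.51·0.24·5 + 0.51·0.76·7
= 3.8152

E[P2] = 2.6376 (similar calculation)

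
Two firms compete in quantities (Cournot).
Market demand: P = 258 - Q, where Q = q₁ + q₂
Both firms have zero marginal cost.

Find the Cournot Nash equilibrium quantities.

q₁* = q₂* = 86.0; P* = 86.0

Work:
Profit: π_i = P·q_i = (a - q_i - q_j)·q_i
FOC: ∂π_i/∂q_i = a - 2q_i - q_j = 0
Reaction function: q_i = (258 - q_j)/2
Symmetry: q* = 258/3 = 86.0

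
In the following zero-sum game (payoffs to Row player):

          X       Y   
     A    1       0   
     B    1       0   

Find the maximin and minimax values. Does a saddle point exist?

Maximin = 0, Minimax = 0, Saddle: True

Work:
Row minimums: [0, 0] → maximin = 0
Column maximums: [1, 0] → minimax = 0
Saddle point exists! Game value = 0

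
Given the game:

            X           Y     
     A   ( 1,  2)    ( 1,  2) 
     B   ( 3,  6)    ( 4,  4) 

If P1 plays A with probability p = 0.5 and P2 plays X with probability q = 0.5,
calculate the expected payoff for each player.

E[P1] = 2.25, E[P2] = 3.5

Work:
E[P1] = p·q·π₁(A,X) + p·(1-q)·π₁(A,Y) + (1-p)·q·π₁(B,X) + (1-p)·(1-q)·π₁(B,Y)
= 0.5·0.5·1 + 0.5·0.5·1 + 0.5·0.5·3 + 0.5·0.5·4
= 2.25

E[P2] = 3.5 (similar calculation)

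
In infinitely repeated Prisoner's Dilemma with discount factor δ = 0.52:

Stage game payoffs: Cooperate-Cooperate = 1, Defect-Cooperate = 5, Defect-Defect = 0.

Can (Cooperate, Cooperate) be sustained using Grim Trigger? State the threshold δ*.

δ* = 0.8; since δ = 0.52 < 0.8, cooperation cannot be sustained

Work:
For Grim Trigger:
Cooperate forever: 1/(1-δ)
Defect then punished: 5 + 0·δ/(1-δ)
Need: 1/(1-δ) ≥ 5 + 0·δ/(1-δ)
Solving: δ ≥ (T-R)/(T-P) = (5-1)/(5-0) = 0.8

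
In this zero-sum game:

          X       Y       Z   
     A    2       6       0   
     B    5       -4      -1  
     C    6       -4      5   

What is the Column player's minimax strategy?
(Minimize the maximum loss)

Column should play Z, value = 5

Work:
Column player minimizes Row's maximum payoff:
Column X: max payoff to Row = 6
Column Y: max payoff to Row = 6
Column Z: max payoff to Row = 5
Minimum is 5, achieved by column Z.
Minimax strategy: Z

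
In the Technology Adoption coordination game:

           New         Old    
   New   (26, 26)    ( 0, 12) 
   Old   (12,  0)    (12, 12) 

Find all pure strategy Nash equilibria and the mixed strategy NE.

Pure NE: (New, New) and (Old, Old); Mixed NE: p = 0.4615, q = 0.4615

Work:
Check pure NE:
(New, New): (26, 26) - no unilateral deviation beneficial
(Old, Old): (12, 12) - no unilateral deviation beneficial
Mixed NE: P1 plays New with p = 0.4615, P2 plays New with q = 0.4615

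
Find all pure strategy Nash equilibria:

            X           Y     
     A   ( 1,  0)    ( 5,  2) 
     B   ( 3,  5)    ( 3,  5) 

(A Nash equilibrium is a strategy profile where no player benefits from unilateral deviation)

Nash equilibrium: (A, Y), (B, X)

Work:
Best responses:
  P1 vs X: payoffs [1, 3] → best response B (payoff 3)
  P1 vs Y: payoffs [5, 3] → best response A (payoff 5)
  P2 vs A: payoffs [0, 2] → best response Y (payoff 2)
  P2 vs B: payoffs [5, 5] → best response X/Y (payoff 5)
Mutual best responses: (A,Y), (B,X) → Nash equilibria.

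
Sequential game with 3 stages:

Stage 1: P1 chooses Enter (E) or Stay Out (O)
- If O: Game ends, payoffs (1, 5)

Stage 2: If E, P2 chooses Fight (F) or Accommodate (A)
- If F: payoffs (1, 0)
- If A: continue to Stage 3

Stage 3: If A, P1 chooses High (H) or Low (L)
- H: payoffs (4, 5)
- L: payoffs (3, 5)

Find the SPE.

SPE: (E, A, H); Outcome (4, 5)

Work:
Stage 3: P1 chooses H (4 vs 3)
Stage 2: P2: F->0, A->5 (anticipating H). Choose A
Stage 1: P1: O->1, E->4 (anticipating A, H). Choose E
SPE path: E -> A -> H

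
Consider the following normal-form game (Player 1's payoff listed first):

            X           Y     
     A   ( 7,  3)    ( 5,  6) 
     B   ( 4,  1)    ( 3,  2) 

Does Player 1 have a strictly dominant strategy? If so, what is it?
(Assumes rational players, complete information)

Yes, Player 1's strictly dominant strategy is A

Work:
A strategy strictly dominates another if it gives a strictly higher payoff against every opponent action. Compare each pair of P1's strategies column-by-column:
  A vs B: [7 vs 4, 5 vs 3] → A strictly dominates B
  B vs A: [4 vs 7, 3 vs 5] → B does not strictly dominate A (column X: 4 ≤ 7)
A strictly dominates every other strategy → strictly dominant.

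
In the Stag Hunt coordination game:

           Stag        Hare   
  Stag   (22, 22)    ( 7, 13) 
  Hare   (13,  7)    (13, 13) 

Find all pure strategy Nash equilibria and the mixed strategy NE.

Pure NE: (Stag, Stag) and (Hare, Hare); Mixed NE: p = 0.4, q = 0.4

Work:
Check pure NE:
(Stag, Stag): (22, 22) - no unilateral deviation beneficial
(Hare, Hare): (13, 13) - no unilateral deviation beneficial
Mixed NE: P1 plays Stag with p = 0.4, P2 plays Stag with q = 0.4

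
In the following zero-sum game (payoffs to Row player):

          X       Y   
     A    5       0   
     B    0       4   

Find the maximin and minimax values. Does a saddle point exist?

Maximin = 0, Minimax = 4, Saddle: False

Work:
Row minimums: [0, 0] → maximin = 0
Column maximums: [5, 4] → minimax = 4
No saddle point (maximin ≠ minimax). Mixed strategy needed.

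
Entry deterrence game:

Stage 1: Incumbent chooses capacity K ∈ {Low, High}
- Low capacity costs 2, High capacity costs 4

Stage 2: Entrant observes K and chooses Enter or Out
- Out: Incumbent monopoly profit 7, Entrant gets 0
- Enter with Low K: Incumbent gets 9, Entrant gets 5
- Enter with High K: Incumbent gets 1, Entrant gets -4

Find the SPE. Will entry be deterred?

SPE: (Low, Enter|Low, Out|High); Entry not deterred. Incumbent net profit = 7, Entrant gets 5

Work:
After Low K: Entrant enters (5 > 0)
After High K: Entrant stays out (-4 < 0)
Incumbent: Low → 9−2=7, High → 7−4=3
Incumbent chooses Low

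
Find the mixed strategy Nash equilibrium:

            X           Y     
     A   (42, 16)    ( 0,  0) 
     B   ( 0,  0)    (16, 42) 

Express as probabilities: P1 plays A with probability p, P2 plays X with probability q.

p = 0.7241, q = 0.2759

Work:
Find probabilities that make opponent indifferent:
P2 chooses q to make P1 indifferent between A and B
P1 chooses p to make P2 indifferent between X and Y
Mixed NE: P1 plays (A: 0.7241, B: 0.2759), P2 plays (X: 0.2759, Y: 0.7241)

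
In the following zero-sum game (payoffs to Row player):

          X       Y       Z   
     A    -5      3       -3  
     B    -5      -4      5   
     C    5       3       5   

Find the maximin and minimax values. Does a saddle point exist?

Maximin = 3, Minimax = 3, Saddle: True

Work:
Row minimums: [-5, -5, 3] → maximin = 3
Column maximums: [5, 3, 5] → minimax = 3
Saddle point exists! Game value = 3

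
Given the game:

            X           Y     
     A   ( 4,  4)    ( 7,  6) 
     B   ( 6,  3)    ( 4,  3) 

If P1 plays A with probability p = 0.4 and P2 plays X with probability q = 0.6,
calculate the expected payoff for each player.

E[P1] = 5.2, E[P2] = 3.72

Work:
E[P1] = p·q·π₁(A,X) + p·(1-q)·π₁(A,Y) + (1-p)·q·π₁(B,X) + (1-p)·(1-q)·π₁(B,Y)
= 0.4·0.6·4 + 0.4·0.4·7 + 0.6·0.6·6 + 0.6·0.4·4
= 5.2

E[P2] = 3.72 (similar calculation)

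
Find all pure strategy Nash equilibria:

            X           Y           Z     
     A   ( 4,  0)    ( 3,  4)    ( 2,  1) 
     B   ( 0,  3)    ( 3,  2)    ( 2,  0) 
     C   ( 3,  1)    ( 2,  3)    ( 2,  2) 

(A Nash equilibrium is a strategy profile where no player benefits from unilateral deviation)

Nash equilibrium: (A, Y)

Work:
Best responses:
  P1 vs X: payoffs [4, 0, 3] → best response A (payoff 4)
  P1 vs Y: payoffs [3, 3, 2] → best response A/B (payoff 3)
  P1 vs Z: payoffs [2, 2, 2] → best response A/B/C (payoff 2)
  P2 vs A: payoffs [0, 4, 1] → best response Y (payoff 4)
  P2 vs B: payoffs [3, 2, 0] → best response X (payoff 3)
  P2 vs C: payoffs [1, 3, 2] → best response Y (payoff 3)
Mutual best responses: (A,Y) → Nash equilibria.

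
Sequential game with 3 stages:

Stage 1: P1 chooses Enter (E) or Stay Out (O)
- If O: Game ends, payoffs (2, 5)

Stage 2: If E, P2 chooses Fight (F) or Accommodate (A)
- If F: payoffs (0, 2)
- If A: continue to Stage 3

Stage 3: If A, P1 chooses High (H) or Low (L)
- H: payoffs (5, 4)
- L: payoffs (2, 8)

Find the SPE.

SPE: (E, A, H); Outcome (5, 4)

Work:
Stage 3: P1 chooses H (5 vs 2)
Stage 2: P2: F->2, A->4 (anticipating H). Choose A
Stage 1: P1: O->2, E->5 (anticipating A, H). Choose E
SPE path: E -> A -> H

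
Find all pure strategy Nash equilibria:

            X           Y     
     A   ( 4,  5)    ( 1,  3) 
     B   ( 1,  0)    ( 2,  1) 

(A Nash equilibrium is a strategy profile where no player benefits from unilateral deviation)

Nash equilibrium: (A, X), (B, Y)

Work:
Best responses:
  P1 vs X: payoffs [4, 1] → best response A (payoff 4)
  P1 vs Y: payoffs [1, 2] → best response B (payoff 2)
  P2 vs A: payoffs [5, 3] → best response X (payoff 5)
  P2 vs B: payoffs [0, 1] → best response Y (payoff 1)
Mutual best responses: (A,X), (B,Y) → Nash equilibria.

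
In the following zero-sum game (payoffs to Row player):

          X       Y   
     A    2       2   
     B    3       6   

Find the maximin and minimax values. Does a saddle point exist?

Maximin = 3, Minimax = 3, Saddle: True

Work:
Row minimums: [2, 3] → maximin = 3
Column maximums: [3, 6] → minimax = 3
Saddle point exists! Game value = 3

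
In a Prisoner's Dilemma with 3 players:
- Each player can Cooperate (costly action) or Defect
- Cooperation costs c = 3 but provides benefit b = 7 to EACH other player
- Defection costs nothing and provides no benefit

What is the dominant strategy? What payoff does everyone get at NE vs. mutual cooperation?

Dominant: Defect; NE payoff = 0; Coop payoff = 11

Work:
Defect dominates (saves cost c = 3, benefit to others is external)
NE: All defect → everyone gets 0
If all cooperate: each receives (2)×7 - 3 = 11
Social dilemma: 11 > 0 but NE gives 0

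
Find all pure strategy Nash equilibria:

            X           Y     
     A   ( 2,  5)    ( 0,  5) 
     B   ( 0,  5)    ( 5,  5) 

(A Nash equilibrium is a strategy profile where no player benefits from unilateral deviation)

Nash equilibrium: (A, X), (B, Y)

Work:
Best responses:
  P1 vs X: payoffs [2, 0] → best response A (payoff 2)
  P1 vs Y: payoffs [0, 5] → best response B (payoff 5)
  P2 vs A: payoffs [5, 5] → best response X/Y (payoff 5)
  P2 vs B: payoffs [5, 5] → best response X/Y (payoff 5)
Mutual best responses: (A,X), (B,Y) → Nash equilibria.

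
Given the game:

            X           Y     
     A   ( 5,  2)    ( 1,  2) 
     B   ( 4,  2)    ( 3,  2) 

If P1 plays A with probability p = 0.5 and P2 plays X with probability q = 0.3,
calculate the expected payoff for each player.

E[P1] = 2.75, E[P2] = 2.0

Work:
E[P1] = p·q·π₁(A,X) + p·(1-q)·π₁(A,Y) + (1-p)·q·π₁(B,X) + (1-p)·(1-q)·π₁(B,Y)
= 0.5·0.3·5 + 0.5·0.7·1 + 0.5·0.3·4 + 0.5·0.7·3
= 2.75

E[P2] = 2.0 (similar calculation)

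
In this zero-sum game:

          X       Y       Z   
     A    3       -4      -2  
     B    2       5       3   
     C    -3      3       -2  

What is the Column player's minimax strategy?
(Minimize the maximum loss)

Column should play X or Z (all achieve the minimum), value = 3

Work:
Column player minimizes Row's maximum payoff:
Column X: max payoff to Row = 3
Column Y: max payoff to Row = 5
Column Z: max payoff to Row = 3
Minimum is 3, achieved by columns X, Z (tied).
Each of X or Z is a minimax strategy.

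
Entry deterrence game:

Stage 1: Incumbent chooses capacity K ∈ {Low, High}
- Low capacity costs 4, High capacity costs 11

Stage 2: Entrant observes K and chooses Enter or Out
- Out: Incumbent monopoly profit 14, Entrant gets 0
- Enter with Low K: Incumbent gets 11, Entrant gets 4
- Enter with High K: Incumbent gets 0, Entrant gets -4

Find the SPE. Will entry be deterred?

SPE: (Low, Enter|Low, Out|High); Entry not deterred. Incumbent net profit = 7, Entrant gets 4

Work:
After Low K: Entrant enters (4 > 0)
After High K: Entrant stays out (-4 < 0)
Incumbent: Low → 11−4=7, High → 14−11=3
Incumbent chooses Low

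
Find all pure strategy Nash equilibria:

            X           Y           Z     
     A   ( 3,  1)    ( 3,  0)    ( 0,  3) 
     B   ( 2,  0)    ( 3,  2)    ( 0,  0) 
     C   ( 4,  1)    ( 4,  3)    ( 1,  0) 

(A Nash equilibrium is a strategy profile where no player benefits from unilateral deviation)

Nash equilibrium: (C, Y)

Work:
Best responses:
  P1 vs X: payoffs [3, 2, 4] → best response C (payoff 4)
  P1 vs Y: payoffs [3, 3, 4] → best response C (payoff 4)
  P1 vs Z: payoffs [0, 0, 1] → best response C (payoff 1)
  P2 vs A: payoffs [1, 0, 3] → best response Z (payoff 3)
  P2 vs B: payoffs [0, 2, 0] → best response Y (payoff 2)
  P2 vs C: payoffs [1, 3, 0] → best response Y (payoff 3)
Mutual best responses: (C,Y) → Nash equilibria.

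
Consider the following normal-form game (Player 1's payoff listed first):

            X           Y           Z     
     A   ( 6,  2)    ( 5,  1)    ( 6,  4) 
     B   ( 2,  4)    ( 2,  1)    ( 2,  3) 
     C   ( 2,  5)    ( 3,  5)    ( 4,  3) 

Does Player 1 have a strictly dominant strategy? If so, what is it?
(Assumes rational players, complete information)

Yes, Player 1's strictly dominant strategy is A

Work:
A strategy strictly dominates another if it gives a strictly higher payoff against every opponent action. Compare each pair of P1's strategies column-by-column:
  A vs B: [6 vs 2, 5 vs 2, 6 vs 2] → A strictly dominates B
  A vs C: [6 vs 2, 5 vs 3, 6 vs 4] → A strictly dominates C
  B vs A: [2 vs 6, 2 vs 5, 2 vs 6] → B does not strictly dominate A (column X: 2 ≤ 6)
  B vs C: [2 vs 2, 2 vs 3, 2 vs 4] → B does not strictly dominate C (column X: 2 ≤ 2)
  C vs A: [2 vs 6, 3 vs 5, 4 vs 6] → C does not strictly dominate A (column X: 2 ≤ 6)
  C vs B: [2 vs 2, 3 vs 2, 4 vs 2] → C does not strictly dominate B (column X: 2 ≤ 2)
A strictly dominates every other strategy → strictly dominant.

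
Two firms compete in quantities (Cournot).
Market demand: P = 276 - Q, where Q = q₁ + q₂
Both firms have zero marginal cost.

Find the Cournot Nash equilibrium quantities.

q₁* = q₂* = 92.0; P* = 92.0

Work:
Profit: π_i = P·q_i = (a - q_i - q_j)·q_i
FOC: ∂π_i/∂q_i = a - 2q_i - q_j = 0
Reaction function: q_i = (276 - q_j)/2
Symmetry: q* = 276/3 = 92.0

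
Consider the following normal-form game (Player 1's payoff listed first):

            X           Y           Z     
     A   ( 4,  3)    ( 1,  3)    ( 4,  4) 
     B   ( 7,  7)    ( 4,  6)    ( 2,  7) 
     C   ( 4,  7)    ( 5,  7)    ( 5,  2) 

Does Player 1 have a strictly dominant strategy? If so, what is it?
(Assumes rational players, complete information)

No strictly dominant strategy exists for Player 1

Work:
A strategy strictly dominates another if it gives a strictly higher payoff against every opponent action. Compare each pair of P1's strategies column-by-column:
  A vs B: [4 vs 7, 1 vs 4, 4 vs 2] → A does not strictly dominate B (column X: 4 ≤ 7)
  A vs C: [4 vs 4, 1 vs 5, 4 vs 5] → A does not strictly dominate C (column X: 4 ≤ 4)
  B vs A: [7 vs 4, 4 vs 1, 2 vs 4] → B does not strictly dominate A (column Z: 2 ≤ 4)
  B vs C: [7 vs 4, 4 vs 5, 2 vs 5] → B does not strictly dominate C (column Y: 4 ≤ 5)
  C vs A: [4 vs 4, 5 vs 1, 5 vs 4] → C does not strictly dominate A (column X: 4 ≤ 4)
  C vs B: [4 vs 7, 5 vs 4, 5 vs 2] → C does not strictly dominate B (column X: 4 ≤ 7)
No single strategy strictly dominates all others → no strictly dominant strategy.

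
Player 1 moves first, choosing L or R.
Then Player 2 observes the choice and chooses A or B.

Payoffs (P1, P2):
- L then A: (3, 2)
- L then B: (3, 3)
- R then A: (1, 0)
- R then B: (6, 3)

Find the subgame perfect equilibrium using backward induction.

P1 plays R, P2 plays B after L and B after R; Payoff (6, 3)

Work:
Backward induction:
After L: P2 chooses B → P1 gets 3
After R: P2 chooses B → P1 gets 6
P1 chooses R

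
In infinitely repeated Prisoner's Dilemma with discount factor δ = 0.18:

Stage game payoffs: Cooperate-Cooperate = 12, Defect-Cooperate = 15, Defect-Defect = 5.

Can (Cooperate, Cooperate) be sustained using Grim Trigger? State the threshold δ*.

δ* = 0.3; since δ = 0.18 < 0.3, cooperation cannot be sustained

Work:
For Grim Trigger:
Cooperate forever: 12/(1-δ)
Defect then punished: 15 + 5·δ/(1-δ)
Need: 12/(1-δ) ≥ 15 + 5·δ/(1-δ)
Solving: δ ≥ (T-R)/(T-P) = (15-12)/(15-5) = 0.3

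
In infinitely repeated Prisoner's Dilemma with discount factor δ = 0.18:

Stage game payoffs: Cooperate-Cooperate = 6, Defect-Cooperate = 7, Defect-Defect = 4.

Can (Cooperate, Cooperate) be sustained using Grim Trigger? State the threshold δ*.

δ* = 0.3333; since δ = 0.18 < 0.3333, cooperation cannot be sustained

Work:
For Grim Trigger:
Cooperate forever: 6/(1-δ)
Defect then punished: 7 + 4·δ/(1-δ)
Need: 6/(1-δ) ≥ 7 + 4·δ/(1-δ)
Solving: δ ≥ (T-R)/(T-P) = (7-6)/(7-4) = 0.3333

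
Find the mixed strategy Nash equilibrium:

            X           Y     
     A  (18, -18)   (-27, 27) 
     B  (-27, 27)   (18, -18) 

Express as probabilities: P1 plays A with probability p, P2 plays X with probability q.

p = 0.5, q = 0.5

Work:
Find probabilities that make opponent indifferent:
P2 chooses q to make P1 indifferent between A and B
P1 chooses p to make P2 indifferent between X and Y
Mixed NE: P1 plays (A: 0.5, B: 0.5), P2 plays (X: 0.5, Y: 0.5)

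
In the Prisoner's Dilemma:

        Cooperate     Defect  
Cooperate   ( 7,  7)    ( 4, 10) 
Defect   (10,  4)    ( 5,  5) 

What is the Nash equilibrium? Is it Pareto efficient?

(Defect, Defect) is NE; not Pareto efficient

Work:
Defect dominates Cooperate for both players:
If P2 cooperates: Defect (10) > Cooperate (7)
If P2 defects: Defect (5) > Cooperate (4)
NE: (Defect, Defect) with payoff (5, 5)
But (Cooperate, Cooperate) = (7, 7) Pareto dominates (5, 5)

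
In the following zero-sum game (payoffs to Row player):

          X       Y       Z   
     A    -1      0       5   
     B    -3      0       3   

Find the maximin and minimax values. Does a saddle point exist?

Maximin = -1, Minimax = -1, Saddle: True

Work:
Row minimums: [-1, -3] → maximin = -1
Column maximums: [-1, 0, 5] → minimax = -1
Saddle point exists! Game value = -1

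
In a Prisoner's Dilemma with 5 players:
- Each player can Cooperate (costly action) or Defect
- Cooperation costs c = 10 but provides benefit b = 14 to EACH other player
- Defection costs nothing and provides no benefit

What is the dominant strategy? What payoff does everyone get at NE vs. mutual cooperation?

Dominant: Defect; NE payoff = 0; Coop payoff = 46

Work:
Defect dominates (saves cost c = 10, benefit to others is external)
NE: All defect → everyone gets 0
If all cooperate: each receives (4)×14 - 10 = 46
Social dilemma: 46 > 0 but NE gives 0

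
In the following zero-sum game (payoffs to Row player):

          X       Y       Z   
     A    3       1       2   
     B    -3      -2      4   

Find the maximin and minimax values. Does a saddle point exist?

Maximin = 1, Minimax = 1, Saddle: True

Work:
Row minimums: [1, -3] → maximin = 1
Column maximums: [3, 1, 4] → minimax = 1
Saddle point exists! Game value = 1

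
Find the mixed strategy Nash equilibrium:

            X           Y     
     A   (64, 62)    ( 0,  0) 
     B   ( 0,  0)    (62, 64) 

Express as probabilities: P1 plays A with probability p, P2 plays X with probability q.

p = 0.5079, q = 0.4921

Work:
Find probabilities that make opponent indifferent:
P2 chooses q to make P1 indifferent between A and B
P1 chooses p to make P2 indifferent between X and Y
Mixed NE: P1 plays (A: 0.5079, B: 0.4921), P2 plays (X: 0.4921, Y: 0.5079)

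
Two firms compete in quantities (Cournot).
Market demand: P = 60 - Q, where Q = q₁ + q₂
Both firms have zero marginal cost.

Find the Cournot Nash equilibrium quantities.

q₁* = q₂* = 20.0; P* = 20.0

Work:
Profit: π_i = P·q_i = (a - q_i - q_j)·q_i
FOC: ∂π_i/∂q_i = a - 2q_i - q_j = 0
Reaction function: q_i = (60 - q_j)/2
Symmetry: q* = 60/3 = 20.0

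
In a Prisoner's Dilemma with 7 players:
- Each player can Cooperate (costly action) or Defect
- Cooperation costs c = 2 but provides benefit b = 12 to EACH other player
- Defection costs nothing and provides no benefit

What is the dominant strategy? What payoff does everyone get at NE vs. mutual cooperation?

Dominant: Defect; NE payoff = 0; Coop payoff = 70

Work:
Defect dominates (saves cost c = 2, benefit to others is external)
NE: All defect → everyone gets 0
If all cooperate: each receives (6)×12 - 2 = 70
Social dilemma: 70 > 0 but NE gives 0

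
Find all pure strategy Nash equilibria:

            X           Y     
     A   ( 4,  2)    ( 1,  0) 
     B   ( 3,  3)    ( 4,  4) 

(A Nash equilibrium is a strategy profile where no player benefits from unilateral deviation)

Nash equilibrium: (A, X), (B, Y)

Work:
Best responses:
  P1 vs X: payoffs [4, 3] → best response A (payoff 4)
  P1 vs Y: payoffs [1, 4] → best response B (payoff 4)
  P2 vs A: payoffs [2, 0] → best response X (payoff 2)
  P2 vs B: payoffs [3, 4] → best response Y (payoff 4)
Mutual best responses: (A,X), (B,Y) → Nash equilibria.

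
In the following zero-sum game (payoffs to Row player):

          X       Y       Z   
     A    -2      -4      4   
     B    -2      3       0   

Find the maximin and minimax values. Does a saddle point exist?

Maximin = -2, Minimax = -2, Saddle: True

Work:
Row minimums: [-4, -2] → maximin = -2
Column maximums: [-2, 3, 4] → minimax = -2
Saddle point exists! Game value = -2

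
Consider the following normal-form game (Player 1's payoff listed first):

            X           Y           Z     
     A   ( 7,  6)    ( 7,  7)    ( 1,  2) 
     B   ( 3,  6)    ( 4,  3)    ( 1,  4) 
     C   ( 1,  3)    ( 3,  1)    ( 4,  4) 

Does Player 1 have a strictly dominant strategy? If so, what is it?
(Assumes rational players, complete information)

No strictly dominant strategy exists for Player 1

Work:
A strategy strictly dominates another if it gives a strictly higher payoff against every opponent action. Compare each pair of P1's strategies column-by-column:
  A vs B: [7 vs 3, 7 vs 4, 1 vs 1] → A does not strictly dominate B (column Z: 1 ≤ 1)
  A vs C: [7 vs 1, 7 vs 3, 1 vs 4] → A does not strictly dominate C (column Z: 1 ≤ 4)
  B vs A: [3 vs 7, 4 vs 7, 1 vs 1] → B does not strictly dominate A (column X: 3 ≤ 7)
  B vs C: [3 vs 1, 4 vs 3, 1 vs 4] → B does not strictly dominate C (column Z: 1 ≤ 4)
  C vs A: [1 vs 7, 3 vs 7, 4 vs 1] → C does not strictly dominate A (column X: 1 ≤ 7)
  C vs B: [1 vs 3, 3 vs 4, 4 vs 1] → C does not strictly dominate B (column X: 1 ≤ 3)
No single strategy strictly dominates all others → no strictly dominant strategy.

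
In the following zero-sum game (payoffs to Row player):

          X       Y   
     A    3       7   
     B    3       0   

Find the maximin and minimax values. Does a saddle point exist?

Maximin = 3, Minimax = 3, Saddle: True

Work:
Row minimums: [3, 0] → maximin = 3
Column maximums: [3, 7] → minimax = 3
Saddle point exists! Game value = 3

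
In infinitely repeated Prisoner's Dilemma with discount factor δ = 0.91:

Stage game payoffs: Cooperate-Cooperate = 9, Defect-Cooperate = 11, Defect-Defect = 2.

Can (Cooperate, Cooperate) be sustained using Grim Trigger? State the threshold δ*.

δ* = 0.2222; since δ = 0.91 ≥ 0.2222, cooperation can be sustained

Work:
For Grim Trigger:
Cooperate forever: 9/(1-δ)
Defect then punished: 11 + 2·δ/(1-δ)
Need: 9/(1-δ) ≥ 11 + 2·δ/(1-δ)
Solving: δ ≥ (T-R)/(T-P) = (11-9)/(11-2) = 0.2222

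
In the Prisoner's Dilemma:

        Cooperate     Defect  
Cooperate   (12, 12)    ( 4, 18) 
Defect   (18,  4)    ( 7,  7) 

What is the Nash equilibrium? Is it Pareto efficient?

(Defect, Defect) is NE; not Pareto efficient

Work:
Defect dominates Cooperate for both players:
If P2 cooperates: Defect (18) > Cooperate (12)
If P2 defects: Defect (7) > Cooperate (4)
NE: (Defect, Defect) with payoff (7, 7)
But (Cooperate, Cooperate) = (12, 12) Pareto dominates (7, 7)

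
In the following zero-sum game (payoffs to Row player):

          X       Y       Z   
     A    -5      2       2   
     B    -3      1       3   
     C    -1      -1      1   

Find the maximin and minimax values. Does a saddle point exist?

Maximin = -1, Minimax = -1, Saddle: True

Work:
Row minimums: [-5, -3, -1] → maximin = -1
Column maximums: [-1, 2, 3] → minimax = -1
Saddle point exists! Game value = -1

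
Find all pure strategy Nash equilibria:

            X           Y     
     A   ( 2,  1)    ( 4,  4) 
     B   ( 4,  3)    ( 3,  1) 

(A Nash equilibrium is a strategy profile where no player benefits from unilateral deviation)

Nash equilibrium: (A, Y), (B, X)

Work:
Best responses:
  P1 vs X: payoffs [2, 4] → best response B (payoff 4)
  P1 vs Y: payoffs [4, 3] → best response A (payoff 4)
  P2 vs A: payoffs [1, 4] → best response Y (payoff 4)
  P2 vs B: payoffs [3, 1] → best response X (payoff 3)
Mutual best responses: (A,Y), (B,X) → Nash equilibria.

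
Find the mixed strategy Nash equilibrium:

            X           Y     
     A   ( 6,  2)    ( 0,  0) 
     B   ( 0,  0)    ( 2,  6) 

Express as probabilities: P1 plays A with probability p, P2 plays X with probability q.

p = 0.75, q = 0.25

Work:
Find probabilities that make opponent indifferent:
P2 chooses q to make P1 indifferent between A and B
P1 chooses p to make P2 indifferent between X and Y
Mixed NE: P1 plays (A: 0.75, B: 0.25), P2 plays (X: 0.25, Y: 0.75)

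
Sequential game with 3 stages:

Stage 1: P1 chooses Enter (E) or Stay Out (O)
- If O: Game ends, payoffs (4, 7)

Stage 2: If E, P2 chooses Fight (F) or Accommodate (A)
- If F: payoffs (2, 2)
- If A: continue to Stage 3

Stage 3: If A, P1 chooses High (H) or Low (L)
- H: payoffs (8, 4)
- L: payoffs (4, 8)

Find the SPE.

SPE: (E, A, H); Outcome (8, 4)

Work:
Stage 3: P1 chooses H (8 vs 4)
Stage 2: P2: F->2, A->4 (anticipating H). Choose A
Stage 1: P1: O->4, E->8 (anticipating A, H). Choose E
SPE path: E -> A -> H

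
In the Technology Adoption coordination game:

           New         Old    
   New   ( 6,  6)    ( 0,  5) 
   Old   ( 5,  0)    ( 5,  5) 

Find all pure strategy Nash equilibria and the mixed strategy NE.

Pure NE: (New, New) and (Old, Old); Mixed NE: p = 0.8333, q = 0.8333

Work:
Check pure NE:
(New, New): (6, 6) - no unilateral deviation beneficial
(Old, Old): (5, 5) - no unilateral deviation beneficial
Mixed NE: P1 plays New with p = 0.8333, P2 plays New with q = 0.8333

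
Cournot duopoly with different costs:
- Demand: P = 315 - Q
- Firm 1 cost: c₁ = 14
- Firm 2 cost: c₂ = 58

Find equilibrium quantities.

q₁* = 115.0, q₂* = 71.0

Work:
Reaction: q₁ = (315 - 14 - q₂)/2
Reaction: q₂ = (315 - 58 - q₁)/2
Solve simultaneously:
q₁* = (315 - 2×14 + 58)/3 = 115.0
q₂* = (315 - 2×58 + 14)/3 = 71.0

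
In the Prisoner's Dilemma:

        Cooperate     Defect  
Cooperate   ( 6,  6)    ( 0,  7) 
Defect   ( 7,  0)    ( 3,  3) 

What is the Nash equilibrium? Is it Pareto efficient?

(Defect, Defect) is NE; not Pareto efficient

Work:
Defect dominates Cooperate for both players:
If P2 cooperates: Defect (7) > Cooperate (6)
If P2 defects: Defect (3) > Cooperate (0)
NE: (Defect, Defect) with payoff (3, 3)
But (Cooperate, Cooperate) = (6, 6) Pareto dominates (3, 3)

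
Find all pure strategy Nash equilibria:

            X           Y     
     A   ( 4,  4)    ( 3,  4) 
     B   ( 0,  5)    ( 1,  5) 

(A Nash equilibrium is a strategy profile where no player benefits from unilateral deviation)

Nash equilibrium: (A, X), (A, Y)

Work:
Best responses:
  P1 vs X: payoffs [4, 0] → best response A (payoff 4)
  P1 vs Y: payoffs [3, 1] → best response A (payoff 3)
  P2 vs A: payoffs [4, 4] → best response X/Y (payoff 4)
  P2 vs B: payoffs [5, 5] → best response X/Y (payoff 5)
Mutual best responses: (A,X), (A,Y) → Nash equilibria.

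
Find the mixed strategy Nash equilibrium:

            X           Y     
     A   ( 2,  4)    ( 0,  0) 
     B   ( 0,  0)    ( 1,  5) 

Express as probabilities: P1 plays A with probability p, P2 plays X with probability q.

p = 0.5556, q = 0.3333

Work:
Find probabilities that make opponent indifferent:
P2 chooses q to make P1 indifferent between A and B
P1 chooses p to make P2 indifferent between X and Y
Mixed NE: P1 plays (A: 0.5556, B: 0.4444), P2 plays (X: 0.3333, Y: 0.6667)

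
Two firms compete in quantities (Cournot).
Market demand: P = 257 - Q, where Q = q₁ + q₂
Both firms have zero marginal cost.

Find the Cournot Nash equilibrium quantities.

q₁* = q₂* = 85.67; P* = 85.67

Work:
Profit: π_i = P·q_i = (a - q_i - q_j)·q_i
FOC: ∂π_i/∂q_i = a - 2q_i - q_j = 0
Reaction function: q_i = (257 - q_j)/2
Symmetry: q* = 257/3 = 85.67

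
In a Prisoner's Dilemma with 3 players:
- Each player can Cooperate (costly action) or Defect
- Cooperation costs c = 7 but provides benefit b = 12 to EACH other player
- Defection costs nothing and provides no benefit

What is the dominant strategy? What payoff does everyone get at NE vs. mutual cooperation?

Dominant: Defect; NE payoff = 0; Coop payoff = 17

Work:
Defect dominates (saves cost c = 7, benefit to others is external)
NE: All defect → everyone gets 0
If all cooperate: each receives (2)×12 - 7 = 17
Social dilemma: 17 > 0 but NE gives 0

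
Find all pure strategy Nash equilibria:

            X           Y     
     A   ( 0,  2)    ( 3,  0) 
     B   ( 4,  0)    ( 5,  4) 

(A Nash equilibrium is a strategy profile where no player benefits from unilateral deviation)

Nash equilibrium: (B, Y)

Work:
Best responses:
  P1 vs X: payoffs [0, 4] → best response B (payoff 4)
  P1 vs Y: payoffs [3, 5] → best response B (payoff 5)
  P2 vs A: payoffs [2, 0] → best response X (payoff 2)
  P2 vs B: payoffs [0, 4] → best response Y (payoff 4)
Mutual best responses: (B,Y) → Nash equilibria.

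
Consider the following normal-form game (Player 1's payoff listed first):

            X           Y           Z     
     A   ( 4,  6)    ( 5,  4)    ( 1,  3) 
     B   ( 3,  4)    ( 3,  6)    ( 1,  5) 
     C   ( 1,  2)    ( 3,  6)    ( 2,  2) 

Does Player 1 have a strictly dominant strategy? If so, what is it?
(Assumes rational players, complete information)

No strictly dominant strategy exists for Player 1

Work:
A strategy strictly dominates another if it gives a strictly higher payoff against every opponent action. Compare each pair of P1's strategies column-by-column:
  A vs B: [4 vs 3, 5 vs 3, 1 vs 1] → A does not strictly dominate B (column Z: 1 ≤ 1)
  A vs C: [4 vs 1, 5 vs 3, 1 vs 2] → A does not strictly dominate C (column Z: 1 ≤ 2)
  B vs A: [3 vs 4, 3 vs 5, 1 vs 1] → B does not strictly dominate A (column X: 3 ≤ 4)
  B vs C: [3 vs 1, 3 vs 3, 1 vs 2] → B does not strictly dominate C (column Y: 3 ≤ 3)
  C vs A: [1 vs 4, 3 vs 5, 2 vs 1] → C does not strictly dominate A (column X: 1 ≤ 4)
  C vs B: [1 vs 3, 3 vs 3, 2 vs 1] → C does not strictly dominate B (column X: 1 ≤ 3)
No single strategy strictly dominates all others → no strictly dominant strategy.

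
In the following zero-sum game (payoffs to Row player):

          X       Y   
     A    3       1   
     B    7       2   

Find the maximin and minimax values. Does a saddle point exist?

Maximin = 2, Minimax = 2, Saddle: True

Work:
Row minimums: [1, 2] → maximin = 2
Column maximums: [7, 2] → minimax = 2
Saddle point exists! Game value = 2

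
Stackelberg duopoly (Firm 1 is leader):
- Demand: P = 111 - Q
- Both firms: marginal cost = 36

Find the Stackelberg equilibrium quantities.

q₁* (leader) = 37.5, q₂* (follower) = 18.75

Work:
Follower's reaction: q₂ = (a - c - q₁)/2
Leader substitutes: π₁ = q₁·(a - q₁ - (a-c-q₁)/2 - c)
FOC: q₁* = (111 - 36)/2 = 37.50
Then: q₂* = (111 - 36 - 37.5)/2 = 18.75
Leader has first-mover advantage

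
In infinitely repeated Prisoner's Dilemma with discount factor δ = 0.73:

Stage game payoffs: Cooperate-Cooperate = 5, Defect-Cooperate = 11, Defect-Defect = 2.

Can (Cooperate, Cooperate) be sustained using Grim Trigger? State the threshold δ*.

δ* = 0.6667; since δ = 0.73 ≥ 0.6667, cooperation can be sustained

Work:
For Grim Trigger:
Cooperate forever: 5/(1-δ)
Defect then punished: 11 + 2·δ/(1-δ)
Need: 5/(1-δ) ≥ 11 + 2·δ/(1-δ)
Solving: δ ≥ (T-R)/(T-P) = (11-5)/(11-2) = 0.6667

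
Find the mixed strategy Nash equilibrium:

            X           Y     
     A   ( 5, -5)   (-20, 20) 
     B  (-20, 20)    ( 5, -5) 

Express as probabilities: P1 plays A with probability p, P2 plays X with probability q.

p = 0.5, q = 0.5

Work:
Find probabilities that make opponent indifferent:
P2 chooses q to make P1 indifferent between A and B
P1 chooses p to make P2 indifferent between X and Y
Mixed NE: P1 plays (A: 0.5, B: 0.5), P2 plays (X: 0.5, Y: 0.5)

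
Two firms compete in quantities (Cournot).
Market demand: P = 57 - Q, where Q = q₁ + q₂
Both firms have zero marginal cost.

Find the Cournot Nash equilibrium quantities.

q₁* = q₂* = 19.0; P* = 19.0

Work:
Profit: π_i = P·q_i = (a - q_i - q_j)·q_i
FOC: ∂π_i/∂q_i = a - 2q_i - q_j = 0
Reaction function: q_i = (57 - q_j)/2
Symmetry: q* = 57/3 = 19.0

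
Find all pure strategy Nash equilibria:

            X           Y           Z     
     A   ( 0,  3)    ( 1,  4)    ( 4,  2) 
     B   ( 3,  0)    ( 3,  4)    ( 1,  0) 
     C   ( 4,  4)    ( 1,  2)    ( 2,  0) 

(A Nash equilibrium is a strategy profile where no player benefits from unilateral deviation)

Nash equilibrium: (B, Y), (C, X)

Work:
Best responses:
  P1 vs X: payoffs [0, 3, 4] → best response C (payoff 4)
  P1 vs Y: payoffs [1, 3, 1] → best response B (payoff 3)
  P1 vs Z: payoffs [4, 1, 2] → best response A (payoff 4)
  P2 vs A: payoffs [3, 4, 2] → best response Y (payoff 4)
  P2 vs B: payoffs [0, 4, 0] → best response Y (payoff 4)
  P2 vs C: payoffs [4, 2, 0] → best response X (payoff 4)
Mutual best responses: (B,Y), (C,X) → Nash equilibria.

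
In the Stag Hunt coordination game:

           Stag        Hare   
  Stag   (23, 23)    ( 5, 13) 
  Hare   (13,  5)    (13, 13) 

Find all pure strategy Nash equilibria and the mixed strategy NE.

Pure NE: (Stag, Stag) and (Hare, Hare); Mixed NE: p = 0.4444, q = 0.4444

Work:
Check pure NE:
(Stag, Stag): (23, 23) - no unilateral deviation beneficial
(Hare, Hare): (13, 13) - no unilateral deviation beneficial
Mixed NE: P1 plays Stag with p = 0.4444, P2 plays Stag with q = 0.4444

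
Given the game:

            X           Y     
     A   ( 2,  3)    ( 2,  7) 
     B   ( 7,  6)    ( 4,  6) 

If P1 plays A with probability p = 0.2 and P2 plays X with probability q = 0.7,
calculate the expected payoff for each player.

E[P1] = 5.28, E[P2] = 5.64

Work:
E[P1] = p·q·π₁(A,X) + p·(1-q)·π₁(A,Y) + (1-p)·q·π₁(B,X) + (1-p)·(1-q)·π₁(B,Y)
= 0.2·0.7·2 + 0.2·0.3·2 + 0.8·0.7·7 + 0.8·0.3·4
= 5.28

E[P2] = 5.64 (similar calculation)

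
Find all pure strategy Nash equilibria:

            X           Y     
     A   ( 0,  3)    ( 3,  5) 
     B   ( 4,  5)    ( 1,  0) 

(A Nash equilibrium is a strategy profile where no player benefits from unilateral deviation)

Nash equilibrium: (A, Y), (B, X)

Work:
Best responses:
  P1 vs X: payoffs [0, 4] → best response B (payoff 4)
  P1 vs Y: payoffs [3, 1] → best response A (payoff 3)
  P2 vs A: payoffs [3, 5] → best response Y (payoff 5)
  P2 vs B: payoffs [5, 0] → best response X (payoff 5)
Mutual best responses: (A,Y), (B,X) → Nash equilibria.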